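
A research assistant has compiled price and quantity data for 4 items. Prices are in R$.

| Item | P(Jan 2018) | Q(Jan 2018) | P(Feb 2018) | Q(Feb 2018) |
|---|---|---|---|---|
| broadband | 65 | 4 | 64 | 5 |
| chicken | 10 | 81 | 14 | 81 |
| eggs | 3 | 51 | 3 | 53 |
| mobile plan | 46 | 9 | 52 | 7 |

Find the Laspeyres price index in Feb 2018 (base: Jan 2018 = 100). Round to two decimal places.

Laspeyres price index uses base-period quantities as weights.
ΣP(Feb 2018)·Q(Jan 2018) = 64×4 + 14×81 + 3×51 + 52×9 = 256 + 1134 + 153 + 468 = 2011
ΣP(Jan 2018)·Q(Jan 2018) = 65×4 + 10×81 + 3×51 + 46×9 = 260 + 810 + 153 + 414 = 1637
Index = 2011 / 1637 × 100 = 122.8467

122.85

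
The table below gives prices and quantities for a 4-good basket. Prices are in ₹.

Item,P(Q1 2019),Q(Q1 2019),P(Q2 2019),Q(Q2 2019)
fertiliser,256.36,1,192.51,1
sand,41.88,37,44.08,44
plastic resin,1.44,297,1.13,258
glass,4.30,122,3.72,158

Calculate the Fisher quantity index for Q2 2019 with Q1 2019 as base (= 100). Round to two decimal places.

Laspeyres component (base-period weights):
ΣP(Q1 2019)Q(Q2 2019) = 256.36×1 + 41.88×44 + 1.44×258 + 4.30×158 = 256.36 + 1842.72 + 371.52 + 679.4 = 3150
ΣP(Q1 2019)Q(Q1 2019) = 256.36×1 + 41.88×37 + 1.44×297 + 4.30×122 = 256.36 + 1549.56 + 427.68 + 524.6 = 2758.2
L = 3150 / 2758.2 × 100 = 114.2049
Paasche component (current-period weights):
ΣP(Q2 2019)Q(Q2 2019) = 192.51×1 + 44.08×44 + 1.13×258 + 3.72×158 = 192.51 + 1939.52 + 291.54 + 587.76 = 3011.33
ΣP(Q2 2019)Q(Q1 2019) = 192.51×1 + 44.08×37 + 1.13×297 + 3.72×122 = 192.51 + 1630.96 + 335.61 + 453.84 = 2612.92
P = 3011.33 / 2612.92 × 100 = 115.2477
Fisher = √(L × P) = √(114.2049 × 115.2477) = 114.7251

114.73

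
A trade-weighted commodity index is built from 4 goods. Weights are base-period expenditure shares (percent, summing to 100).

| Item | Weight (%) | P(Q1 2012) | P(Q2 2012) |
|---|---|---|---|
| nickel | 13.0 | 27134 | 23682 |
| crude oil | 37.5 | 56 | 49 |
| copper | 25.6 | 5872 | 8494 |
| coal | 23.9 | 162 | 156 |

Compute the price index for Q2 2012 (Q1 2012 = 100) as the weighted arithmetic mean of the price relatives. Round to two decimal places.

nickel: 13.0 × (23682/27134) = 13.0 × 0.872780 = 11.3461
crude oil: 37.5 × (49/56) = 37.5 × 0.875000 = 32.8125
copper: 25.6 × (8494/5872) = 25.6 × 1.446526 = 37.0311
coal: 23.9 × (156/162) = 23.9 × 0.962963 = 23.0148
Index = Σ wᵢ·(p₁ᵢ/p₀ᵢ) = 11.3461 + 32.8125 + 37.0311 + 23.0148 = 104.2045

104.20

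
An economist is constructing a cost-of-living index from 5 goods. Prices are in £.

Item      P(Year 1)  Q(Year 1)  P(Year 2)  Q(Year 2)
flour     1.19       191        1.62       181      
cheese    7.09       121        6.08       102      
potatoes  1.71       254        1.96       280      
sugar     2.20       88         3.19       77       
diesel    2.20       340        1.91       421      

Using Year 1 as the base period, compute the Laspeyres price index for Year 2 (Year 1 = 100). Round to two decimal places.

Laspeyres price index uses base-period quantities as weights.
ΣP(Year 2)·Q(Year 1) = 1.62×191 + 6.08×121 + 1.96×254 + 3.19×88 + 1.91×340 = 309.42 + 735.68 + 497.84 + 280.72 + 649.4 = 2473.06
ΣP(Year 1)·Q(Year 1) = 1.19×191 + 7.09×121 + 1.71×254 + 2.20×88 + 2.20×340 = 227.29 + 857.89 + 434.34 + 193.6 + 748 = 2461.12
Index = 2473.06 / 2461.12 × 100 = 100.4851

100.49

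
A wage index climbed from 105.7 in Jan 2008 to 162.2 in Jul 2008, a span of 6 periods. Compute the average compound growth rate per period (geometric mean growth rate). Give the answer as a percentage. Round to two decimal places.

7.40%

Growth factor = (162.2/105.7)^(1/6) = (1.534532)^(1/6) = 1.073979
Growth rate = 1.073979 − 1 = 0.073979 = 7.3979%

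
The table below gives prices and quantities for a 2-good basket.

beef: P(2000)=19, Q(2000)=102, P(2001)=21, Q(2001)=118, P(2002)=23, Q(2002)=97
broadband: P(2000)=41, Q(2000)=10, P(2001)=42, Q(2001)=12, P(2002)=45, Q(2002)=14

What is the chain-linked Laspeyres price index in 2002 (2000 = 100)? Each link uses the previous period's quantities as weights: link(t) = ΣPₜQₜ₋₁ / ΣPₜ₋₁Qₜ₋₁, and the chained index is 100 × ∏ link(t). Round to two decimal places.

119.07

Link 2000→2001:
ΣP(2001)Q(2000) = 21×102 + 42×10 = 2142 + 420 = 2562
ΣP(2000)Q(2000) = 19×102 + 41×10 = 1938 + 410 = 2348
link = 2562/2348 = 1.091141
Link 2001→2002:
ΣP(2002)Q(2001) = 23×118 + 45×12 = 2714 + 540 = 3254
ΣP(2001)Q(2001) = 21×118 + 42×12 = 2478 + 504 = 2982
link = 3254/2982 = 1.091214
Chained index = 100 × 1.091141 × 1.091214 = 119.0669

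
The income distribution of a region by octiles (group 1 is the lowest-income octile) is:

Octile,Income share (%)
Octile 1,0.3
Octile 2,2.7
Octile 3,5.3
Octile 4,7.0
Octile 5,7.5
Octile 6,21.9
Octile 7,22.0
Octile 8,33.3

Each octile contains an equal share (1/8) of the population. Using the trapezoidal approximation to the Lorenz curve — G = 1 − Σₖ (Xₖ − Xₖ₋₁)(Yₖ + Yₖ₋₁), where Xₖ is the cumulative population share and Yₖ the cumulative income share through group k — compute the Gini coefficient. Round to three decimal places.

Cumulative income shares Yₖ: 0.0030, 0.0300, 0.0830, 0.1530, 0.2280, 0.4470, 0.6670, 1.0000
Σ (Xₖ−Xₖ₋₁)(Yₖ+Yₖ₋₁) = (1/8)(0.0030+0.0000) + (1/8)(0.0300+0.0030) + (1/8)(0.0830+0.0300) + (1/8)(0.1530+0.0830) + (1/8)(0.2280+0.1530) + (1/8)(0.4470+0.2280) + (1/8)(0.6670+0.4470) + (1/8)(1.0000+0.6670)
  = 0.0004 + 0.0041 + 0.0141 + 0.0295 + 0.0476 + 0.0844 + 0.1393 + 0.2084 = 0.5278
G = 1 − 0.5278 = 0.4722

0.472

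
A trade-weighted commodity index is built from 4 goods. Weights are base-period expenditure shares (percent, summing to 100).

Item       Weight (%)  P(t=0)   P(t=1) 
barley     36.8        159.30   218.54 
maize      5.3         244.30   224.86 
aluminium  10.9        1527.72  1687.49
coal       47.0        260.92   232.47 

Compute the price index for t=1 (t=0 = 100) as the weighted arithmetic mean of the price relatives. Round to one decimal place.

barley: 36.8 × (218.54/159.30) = 36.8 × 1.371877 = 50.4851
maize: 5.3 × (224.86/244.30) = 5.3 × 0.920426 = 4.8783
aluminium: 10.9 × (1687.49/1527.72) = 10.9 × 1.104581 = 12.0399
coal: 47.0 × (232.47/260.92) = 47.0 × 0.890963 = 41.8752
Index = Σ wᵢ·(p₁ᵢ/p₀ᵢ) = 50.4851 + 4.8783 + 12.0399 + 41.8752 = 109.2785

109.3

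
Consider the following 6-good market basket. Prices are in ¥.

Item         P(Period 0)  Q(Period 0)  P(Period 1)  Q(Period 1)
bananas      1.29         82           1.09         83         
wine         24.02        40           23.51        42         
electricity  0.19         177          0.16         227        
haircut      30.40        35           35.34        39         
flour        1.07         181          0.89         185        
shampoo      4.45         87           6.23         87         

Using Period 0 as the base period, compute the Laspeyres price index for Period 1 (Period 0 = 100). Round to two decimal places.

Laspeyres price index uses base-period quantities as weights.
ΣP(Period 1)·Q(Period 0) = 1.09×82 + 23.51×40 + 0.16×177 + 35.34×35 + 0.89×181 + 6.23×87 = 89.38 + 940.4 + 28.32 + 1236.9 + 161.09 + 542.01 = 2998.1
ΣP(Period 0)·Q(Period 0) = 1.29×82 + 24.02×40 + 0.19×177 + 30.40×35 + 1.07×181 + 4.45×87 = 105.78 + 960.8 + 33.63 + 1064 + 193.67 + 387.15 = 2745.03
Index = 2998.1 / 2745.03 × 100 = 109.2192

109.22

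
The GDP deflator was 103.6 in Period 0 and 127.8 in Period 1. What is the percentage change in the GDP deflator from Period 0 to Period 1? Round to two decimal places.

Change = (127.8 − 103.6) / 103.6 × 100
       = 24.2 / 103.6 × 100 = 23.3591%

23.36%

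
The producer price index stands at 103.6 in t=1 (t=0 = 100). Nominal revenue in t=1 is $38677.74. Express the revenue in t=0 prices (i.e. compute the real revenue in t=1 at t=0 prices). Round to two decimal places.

Real = Nominal ÷ (Index/100) = 38677.74 ÷ (103.6/100)
     = 38677.74 ÷ 1.036 = 37333.7259

37333.73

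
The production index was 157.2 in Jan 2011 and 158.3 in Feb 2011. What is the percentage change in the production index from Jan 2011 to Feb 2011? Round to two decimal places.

0.70%

Change = (158.3 − 157.2) / 157.2 × 100
       = 1.1 / 157.2 × 100 = 0.6997%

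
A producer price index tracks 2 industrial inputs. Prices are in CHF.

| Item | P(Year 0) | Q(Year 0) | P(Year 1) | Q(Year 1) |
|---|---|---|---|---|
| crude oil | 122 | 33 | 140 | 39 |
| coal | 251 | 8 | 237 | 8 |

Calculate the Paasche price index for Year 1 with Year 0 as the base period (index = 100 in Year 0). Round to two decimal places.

Paasche price index uses current-period quantities as weights.
ΣP(Year 1)·Q(Year 1) = 140×39 + 237×8 = 5460 + 1896 = 7356
ΣP(Year 0)·Q(Year 1) = 122×39 + 251×8 = 4758 + 2008 = 6766
Index = 7356 / 6766 × 100 = 108.7201

108.72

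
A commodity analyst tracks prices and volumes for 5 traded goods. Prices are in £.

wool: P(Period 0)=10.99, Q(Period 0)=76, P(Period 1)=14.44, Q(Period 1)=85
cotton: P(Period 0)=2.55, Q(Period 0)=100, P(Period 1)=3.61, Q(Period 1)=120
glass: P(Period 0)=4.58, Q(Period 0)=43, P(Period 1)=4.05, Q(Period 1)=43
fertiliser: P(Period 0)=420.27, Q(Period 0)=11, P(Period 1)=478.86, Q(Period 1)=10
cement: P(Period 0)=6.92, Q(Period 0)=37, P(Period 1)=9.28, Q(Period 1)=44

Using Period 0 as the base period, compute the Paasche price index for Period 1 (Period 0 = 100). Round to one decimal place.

118.3

Paasche price index uses current-period quantities as weights.
ΣP(Period 1)·Q(Period 1) = 14.44×85 + 3.61×120 + 4.05×43 + 478.86×10 + 9.28×44 = 1227.4 + 433.2 + 174.15 + 4788.6 + 408.32 = 7031.67
ΣP(Period 0)·Q(Period 1) = 10.99×85 + 2.55×120 + 4.58×43 + 420.27×10 + 6.92×44 = 934.15 + 306 + 196.94 + 4202.7 + 304.48 = 5944.27
Index = 7031.67 / 5944.27 × 100 = 118.2932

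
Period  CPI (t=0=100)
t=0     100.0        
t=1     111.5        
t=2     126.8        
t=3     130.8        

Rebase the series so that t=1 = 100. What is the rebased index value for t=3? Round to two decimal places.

Rebased(t=3) = 130.8 / 111.5 × 100 = 117.3094

117.31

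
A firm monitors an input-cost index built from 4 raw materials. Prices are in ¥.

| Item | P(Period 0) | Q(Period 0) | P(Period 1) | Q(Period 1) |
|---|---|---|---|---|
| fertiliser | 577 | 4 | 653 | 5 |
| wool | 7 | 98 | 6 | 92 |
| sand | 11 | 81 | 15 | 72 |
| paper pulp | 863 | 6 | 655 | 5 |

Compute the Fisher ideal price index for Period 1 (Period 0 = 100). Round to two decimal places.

93.34

Laspeyres component (base-period weights):
ΣP(Period 1)Q(Period 0) = 653×4 + 6×98 + 15×81 + 655×6 = 2612 + 588 + 1215 + 3930 = 8345
ΣP(Period 0)Q(Period 0) = 577×4 + 7×98 + 11×81 + 863×6 = 2308 + 686 + 891 + 5178 = 9063
L = 8345 / 9063 × 100 = 92.0777
Paasche component (current-period weights):
ΣP(Period 1)Q(Period 1) = 653×5 + 6×92 + 15×72 + 655×5 = 3265 + 552 + 1080 + 3275 = 8172
ΣP(Period 0)Q(Period 1) = 577×5 + 7×92 + 11×72 + 863×5 = 2885 + 644 + 792 + 4315 = 8636
P = 8172 / 8636 × 100 = 94.6271
Fisher = √(L × P) = √(92.0777 × 94.6271) = 93.3437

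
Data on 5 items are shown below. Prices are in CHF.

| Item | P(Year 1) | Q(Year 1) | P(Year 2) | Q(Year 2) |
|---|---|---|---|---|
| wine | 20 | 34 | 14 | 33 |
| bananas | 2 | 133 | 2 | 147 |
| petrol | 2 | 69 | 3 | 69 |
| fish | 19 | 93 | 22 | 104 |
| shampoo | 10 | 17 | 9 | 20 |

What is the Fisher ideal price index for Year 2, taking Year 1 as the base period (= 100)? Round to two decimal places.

104.60

Laspeyres component (base-period weights):
ΣP(Year 2)Q(Year 1) = 14×34 + 2×133 + 3×69 + 22×93 + 9×17 = 476 + 266 + 207 + 2046 + 153 = 3148
ΣP(Year 1)Q(Year 1) = 20×34 + 2×133 + 2×69 + 19×93 + 10×17 = 680 + 266 + 138 + 1767 + 170 = 3021
L = 3148 / 3021 × 100 = 104.2039
Paasche component (current-period weights):
ΣP(Year 2)Q(Year 2) = 14×33 + 2×147 + 3×69 + 22×104 + 9×20 = 462 + 294 + 207 + 2288 + 180 = 3431
ΣP(Year 1)Q(Year 2) = 20×33 + 2×147 + 2×69 + 19×104 + 10×20 = 660 + 294 + 138 + 1976 + 200 = 3268
P = 3431 / 3268 × 100 = 104.9878
Fisher = √(L × P) = √(104.2039 × 104.9878) = 104.5951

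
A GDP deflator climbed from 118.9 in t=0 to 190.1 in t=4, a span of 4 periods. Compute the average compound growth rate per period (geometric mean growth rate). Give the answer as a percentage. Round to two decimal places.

12.45%

Growth factor = (190.1/118.9)^(1/4) = (1.598823)^(1/4) = 1.124476
Growth rate = 1.124476 − 1 = 0.124476 = 12.4476%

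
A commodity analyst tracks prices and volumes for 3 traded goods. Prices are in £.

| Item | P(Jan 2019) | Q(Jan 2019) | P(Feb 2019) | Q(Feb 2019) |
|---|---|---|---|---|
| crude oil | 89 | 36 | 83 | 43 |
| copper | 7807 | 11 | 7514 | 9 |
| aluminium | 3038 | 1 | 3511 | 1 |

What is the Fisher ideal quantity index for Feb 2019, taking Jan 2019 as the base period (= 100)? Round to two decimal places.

Laspeyres component (base-period weights):
ΣP(Jan 2019)Q(Feb 2019) = 89×43 + 7807×9 + 3038×1 = 3827 + 70263 + 3038 = 77128
ΣP(Jan 2019)Q(Jan 2019) = 89×36 + 7807×11 + 3038×1 = 3204 + 85877 + 3038 = 92119
L = 77128 / 92119 × 100 = 83.7265
Paasche component (current-period weights):
ΣP(Feb 2019)Q(Feb 2019) = 83×43 + 7514×9 + 3511×1 = 3569 + 67626 + 3511 = 74706
ΣP(Feb 2019)Q(Jan 2019) = 83×36 + 7514×11 + 3511×1 = 2988 + 82654 + 3511 = 89153
P = 74706 / 89153 × 100 = 83.7953
Fisher = √(L × P) = √(83.7265 × 83.7953) = 83.7609

83.76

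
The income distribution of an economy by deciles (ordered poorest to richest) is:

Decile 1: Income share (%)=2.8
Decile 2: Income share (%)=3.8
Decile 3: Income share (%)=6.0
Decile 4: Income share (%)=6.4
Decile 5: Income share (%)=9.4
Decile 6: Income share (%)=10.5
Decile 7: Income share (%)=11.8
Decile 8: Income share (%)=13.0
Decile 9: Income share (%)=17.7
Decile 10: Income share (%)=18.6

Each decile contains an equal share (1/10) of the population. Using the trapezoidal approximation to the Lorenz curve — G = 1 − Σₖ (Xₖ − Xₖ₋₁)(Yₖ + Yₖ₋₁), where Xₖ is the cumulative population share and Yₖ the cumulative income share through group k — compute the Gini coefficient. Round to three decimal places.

Cumulative income shares Yₖ: 0.0280, 0.0660, 0.1260, 0.1900, 0.2840, 0.3890, 0.5070, 0.6370, 0.8140, 1.0000
Σ (Xₖ−Xₖ₋₁)(Yₖ+Yₖ₋₁) = (1/10)(0.0280+0.0000) + (1/10)(0.0660+0.0280) + (1/10)(0.1260+0.0660) + (1/10)(0.1900+0.1260) + (1/10)(0.2840+0.1900) + (1/10)(0.3890+0.2840) + (1/10)(0.5070+0.3890) + (1/10)(0.6370+0.5070) + (1/10)(0.8140+0.6370) + (1/10)(1.0000+0.8140)
  = 0.0028 + 0.0094 + 0.0192 + 0.0316 + 0.0474 + 0.0673 + 0.0896 + 0.1144 + 0.1451 + 0.1814 = 0.7082
G = 1 − 0.7082 = 0.2918

0.292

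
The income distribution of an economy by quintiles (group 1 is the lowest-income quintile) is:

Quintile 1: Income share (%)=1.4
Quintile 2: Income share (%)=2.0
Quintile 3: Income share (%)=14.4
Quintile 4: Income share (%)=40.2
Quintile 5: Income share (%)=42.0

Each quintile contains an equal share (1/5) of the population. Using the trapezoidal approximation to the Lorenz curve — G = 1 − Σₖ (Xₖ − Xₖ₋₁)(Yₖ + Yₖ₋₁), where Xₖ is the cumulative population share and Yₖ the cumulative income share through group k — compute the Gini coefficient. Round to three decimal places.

Cumulative income shares Yₖ: 0.0140, 0.0340, 0.1780, 0.5800, 1.0000
Σ (Xₖ−Xₖ₋₁)(Yₖ+Yₖ₋₁) = (1/5)(0.0140+0.0000) + (1/5)(0.0340+0.0140) + (1/5)(0.1780+0.0340) + (1/5)(0.5800+0.1780) + (1/5)(1.0000+0.5800)
  = 0.0028 + 0.0096 + 0.0424 + 0.1516 + 0.3160 = 0.5224
G = 1 − 0.5224 = 0.4776

0.478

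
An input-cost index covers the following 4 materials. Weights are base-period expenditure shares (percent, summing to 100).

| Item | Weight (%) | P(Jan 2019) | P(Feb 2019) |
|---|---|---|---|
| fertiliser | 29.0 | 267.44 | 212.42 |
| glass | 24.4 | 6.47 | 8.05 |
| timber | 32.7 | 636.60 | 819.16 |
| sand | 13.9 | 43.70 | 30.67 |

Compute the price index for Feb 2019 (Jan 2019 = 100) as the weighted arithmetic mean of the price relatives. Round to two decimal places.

fertiliser: 29.0 × (212.42/267.44) = 29.0 × 0.794272 = 23.0339
glass: 24.4 × (8.05/6.47) = 24.4 × 1.244204 = 30.3586
timber: 32.7 × (819.16/636.60) = 32.7 × 1.286773 = 42.0775
sand: 13.9 × (30.67/43.70) = 13.9 × 0.701831 = 9.7554
Index = Σ wᵢ·(p₁ᵢ/p₀ᵢ) = 23.0339 + 30.3586 + 42.0775 + 9.7554 = 105.2254

105.23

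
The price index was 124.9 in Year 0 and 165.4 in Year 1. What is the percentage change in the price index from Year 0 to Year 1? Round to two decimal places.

32.43%

Change = (165.4 − 124.9) / 124.9 × 100
       = 40.5 / 124.9 × 100 = 32.4259%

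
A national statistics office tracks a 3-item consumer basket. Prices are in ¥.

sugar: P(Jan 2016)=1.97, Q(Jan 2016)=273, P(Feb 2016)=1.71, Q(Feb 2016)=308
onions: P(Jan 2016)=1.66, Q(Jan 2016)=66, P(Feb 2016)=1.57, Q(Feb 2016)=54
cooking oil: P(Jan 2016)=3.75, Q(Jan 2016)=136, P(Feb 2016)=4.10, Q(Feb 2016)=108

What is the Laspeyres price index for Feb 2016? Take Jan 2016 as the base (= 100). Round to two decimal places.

Laspeyres price index uses base-period quantities as weights.
ΣP(Feb 2016)·Q(Jan 2016) = 1.71×273 + 1.57×66 + 4.10×136 = 466.83 + 103.62 + 557.6 = 1128.05
ΣP(Jan 2016)·Q(Jan 2016) = 1.97×273 + 1.66×66 + 3.75×136 = 537.81 + 109.56 + 510 = 1157.37
Index = 1128.05 / 1157.37 × 100 = 97.4667

97.47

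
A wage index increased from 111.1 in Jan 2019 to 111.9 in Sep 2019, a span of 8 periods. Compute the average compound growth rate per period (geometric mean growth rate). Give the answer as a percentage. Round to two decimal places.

Growth factor = (111.9/111.1)^(1/8) = (1.007201)^(1/8) = 1.000897
Growth rate = 1.000897 − 1 = 0.000897 = 0.0897%

0.09%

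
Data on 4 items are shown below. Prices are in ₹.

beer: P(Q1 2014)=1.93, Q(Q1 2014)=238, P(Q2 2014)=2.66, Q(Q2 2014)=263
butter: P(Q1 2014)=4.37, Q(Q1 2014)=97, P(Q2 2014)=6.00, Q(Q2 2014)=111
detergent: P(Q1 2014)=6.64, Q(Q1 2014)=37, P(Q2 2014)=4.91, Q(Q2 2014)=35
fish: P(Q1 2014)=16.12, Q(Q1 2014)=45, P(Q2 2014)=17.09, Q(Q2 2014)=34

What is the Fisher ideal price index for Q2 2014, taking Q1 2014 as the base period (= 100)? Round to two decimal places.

Laspeyres component (base-period weights):
ΣP(Q2 2014)Q(Q1 2014) = 2.66×238 + 6.00×97 + 4.91×37 + 17.09×45 = 633.08 + 582 + 181.67 + 769.05 = 2165.8
ΣP(Q1 2014)Q(Q1 2014) = 1.93×238 + 4.37×97 + 6.64×37 + 16.12×45 = 459.34 + 423.89 + 245.68 + 725.4 = 1854.31
L = 2165.8 / 1854.31 × 100 = 116.7982
Paasche component (current-period weights):
ΣP(Q2 2014)Q(Q2 2014) = 2.66×263 + 6.00×111 + 4.91×35 + 17.09×34 = 699.58 + 666 + 171.85 + 581.06 = 2118.49
ΣP(Q1 2014)Q(Q2 2014) = 1.93×263 + 4.37×111 + 6.64×35 + 16.12×34 = 507.59 + 485.07 + 232.4 + 548.08 = 1773.14
P = 2118.49 / 1773.14 × 100 = 119.4767
Fisher = √(L × P) = √(116.7982 × 119.4767) = 118.1299

118.13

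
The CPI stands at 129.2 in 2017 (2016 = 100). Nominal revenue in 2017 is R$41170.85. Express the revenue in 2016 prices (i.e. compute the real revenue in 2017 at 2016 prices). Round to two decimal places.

Real = Nominal ÷ (Index/100) = 41170.85 ÷ (129.2/100)
     = 41170.85 ÷ 1.292 = 31865.9830

31865.98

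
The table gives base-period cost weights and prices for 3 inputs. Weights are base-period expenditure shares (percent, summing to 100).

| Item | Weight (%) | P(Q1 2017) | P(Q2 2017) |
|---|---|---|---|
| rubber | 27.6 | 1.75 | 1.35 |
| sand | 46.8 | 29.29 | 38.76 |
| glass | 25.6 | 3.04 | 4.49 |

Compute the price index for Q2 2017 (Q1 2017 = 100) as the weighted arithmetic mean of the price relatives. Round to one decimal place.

rubber: 27.6 × (1.35/1.75) = 27.6 × 0.771429 = 21.2914
sand: 46.8 × (38.76/29.29) = 46.8 × 1.323319 = 61.9313
glass: 25.6 × (4.49/3.04) = 25.6 × 1.476974 = 37.8105
Index = Σ wᵢ·(p₁ᵢ/p₀ᵢ) = 21.2914 + 61.9313 + 37.8105 = 121.0333

121.0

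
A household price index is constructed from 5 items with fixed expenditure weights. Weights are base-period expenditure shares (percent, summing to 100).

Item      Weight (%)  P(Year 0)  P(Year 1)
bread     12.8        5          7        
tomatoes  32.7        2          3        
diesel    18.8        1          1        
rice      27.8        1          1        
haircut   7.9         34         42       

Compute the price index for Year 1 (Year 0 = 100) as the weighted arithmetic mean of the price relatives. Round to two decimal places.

123.33

bread: 12.8 × (7/5) = 12.8 × 1.400000 = 17.9200
tomatoes: 32.7 × (3/2) = 32.7 × 1.500000 = 49.0500
diesel: 18.8 × (1/1) = 18.8 × 1.000000 = 18.8000
rice: 27.8 × (1/1) = 27.8 × 1.000000 = 27.8000
haircut: 7.9 × (42/34) = 7.9 × 1.235294 = 9.7588
Index = Σ wᵢ·(p₁ᵢ/p₀ᵢ) = 17.9200 + 49.0500 + 18.8000 + 27.8000 + 9.7588 = 123.3288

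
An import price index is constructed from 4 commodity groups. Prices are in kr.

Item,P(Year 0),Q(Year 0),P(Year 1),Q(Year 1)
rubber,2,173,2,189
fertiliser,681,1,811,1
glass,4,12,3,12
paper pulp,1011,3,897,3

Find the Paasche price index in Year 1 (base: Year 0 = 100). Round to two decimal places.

Paasche price index uses current-period quantities as weights.
ΣP(Year 1)·Q(Year 1) = 2×189 + 811×1 + 3×12 + 897×3 = 378 + 811 + 36 + 2691 = 3916
ΣP(Year 0)·Q(Year 1) = 2×189 + 681×1 + 4×12 + 1011×3 = 378 + 681 + 48 + 3033 = 4140
Index = 3916 / 4140 × 100 = 94.5894

94.59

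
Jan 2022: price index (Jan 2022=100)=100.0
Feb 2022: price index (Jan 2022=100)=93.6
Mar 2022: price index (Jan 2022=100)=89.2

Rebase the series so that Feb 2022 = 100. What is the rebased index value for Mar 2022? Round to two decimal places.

Rebased(Mar 2022) = 89.2 / 93.6 × 100 = 95.2991

95.30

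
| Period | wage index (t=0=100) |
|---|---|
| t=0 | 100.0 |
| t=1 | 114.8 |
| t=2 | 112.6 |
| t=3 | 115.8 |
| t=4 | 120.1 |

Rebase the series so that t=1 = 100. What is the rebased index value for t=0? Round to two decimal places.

Rebased(t=0) = 100.0 / 114.8 × 100 = 87.1080

87.11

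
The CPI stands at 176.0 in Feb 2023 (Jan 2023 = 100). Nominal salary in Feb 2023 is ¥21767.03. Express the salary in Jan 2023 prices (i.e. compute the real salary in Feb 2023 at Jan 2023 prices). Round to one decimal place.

Real = Nominal ÷ (Index/100) = 21767.03 ÷ (176.0/100)
     = 21767.03 ÷ 1.760 = 12367.6307

12367.6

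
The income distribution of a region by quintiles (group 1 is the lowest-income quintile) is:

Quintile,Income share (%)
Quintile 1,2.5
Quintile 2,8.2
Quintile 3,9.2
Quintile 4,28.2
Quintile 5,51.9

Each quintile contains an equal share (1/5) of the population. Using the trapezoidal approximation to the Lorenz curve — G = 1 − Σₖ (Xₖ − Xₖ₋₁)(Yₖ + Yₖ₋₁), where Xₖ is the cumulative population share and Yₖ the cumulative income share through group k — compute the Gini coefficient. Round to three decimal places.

Cumulative income shares Yₖ: 0.0250, 0.1070, 0.1990, 0.4810, 1.0000
Σ (Xₖ−Xₖ₋₁)(Yₖ+Yₖ₋₁) = (1/5)(0.0250+0.0000) + (1/5)(0.1070+0.0250) + (1/5)(0.1990+0.1070) + (1/5)(0.4810+0.1990) + (1/5)(1.0000+0.4810)
  = 0.0050 + 0.0264 + 0.0612 + 0.1360 + 0.2962 = 0.5248
G = 1 − 0.5248 = 0.4752

0.475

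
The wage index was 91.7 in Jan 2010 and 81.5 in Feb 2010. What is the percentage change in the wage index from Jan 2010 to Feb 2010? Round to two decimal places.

Change = (81.5 − 91.7) / 91.7 × 100
       = -10.2 / 91.7 × 100 = -11.1232%

-11.12%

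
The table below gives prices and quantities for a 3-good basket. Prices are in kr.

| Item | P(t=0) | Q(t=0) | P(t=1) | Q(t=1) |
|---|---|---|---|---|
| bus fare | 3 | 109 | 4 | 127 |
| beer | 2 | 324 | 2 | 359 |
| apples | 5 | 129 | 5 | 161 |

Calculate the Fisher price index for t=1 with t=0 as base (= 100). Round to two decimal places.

106.70

Laspeyres component (base-period weights):
ΣP(t=1)Q(t=0) = 4×109 + 2×324 + 5×129 = 436 + 648 + 645 = 1729
ΣP(t=0)Q(t=0) = 3×109 + 2×324 + 5×129 = 327 + 648 + 645 = 1620
L = 1729 / 1620 × 100 = 106.7284
Paasche component (current-period weights):
ΣP(t=1)Q(t=1) = 4×127 + 2×359 + 5×161 = 508 + 718 + 805 = 2031
ΣP(t=0)Q(t=1) = 3×127 + 2×359 + 5×161 = 381 + 718 + 805 = 1904
P = 2031 / 1904 × 100 = 106.6702
Fisher = √(L × P) = √(106.7284 × 106.6702) = 106.6993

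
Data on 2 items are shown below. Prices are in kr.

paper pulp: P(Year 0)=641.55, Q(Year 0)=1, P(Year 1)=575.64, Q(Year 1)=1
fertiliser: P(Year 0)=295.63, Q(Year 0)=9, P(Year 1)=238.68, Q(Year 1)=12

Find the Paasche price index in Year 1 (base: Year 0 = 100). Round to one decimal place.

Paasche price index uses current-period quantities as weights.
ΣP(Year 1)·Q(Year 1) = 575.64×1 + 238.68×12 = 575.64 + 2864.16 = 3439.8
ΣP(Year 0)·Q(Year 1) = 641.55×1 + 295.63×12 = 641.55 + 3547.56 = 4189.11
Index = 3439.8 / 4189.11 × 100 = 82.1129

82.1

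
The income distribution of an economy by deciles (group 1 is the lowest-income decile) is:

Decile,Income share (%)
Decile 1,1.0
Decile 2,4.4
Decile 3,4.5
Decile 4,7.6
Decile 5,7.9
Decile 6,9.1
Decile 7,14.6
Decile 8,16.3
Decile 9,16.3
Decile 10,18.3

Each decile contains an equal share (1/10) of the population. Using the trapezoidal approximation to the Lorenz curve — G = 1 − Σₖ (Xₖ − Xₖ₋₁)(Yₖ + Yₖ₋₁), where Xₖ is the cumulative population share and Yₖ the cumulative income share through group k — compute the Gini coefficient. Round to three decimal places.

0.320

Cumulative income shares Yₖ: 0.0100, 0.0540, 0.0990, 0.1750, 0.2540, 0.3450, 0.4910, 0.6540, 0.8170, 1.0000
Σ (Xₖ−Xₖ₋₁)(Yₖ+Yₖ₋₁) = (1/10)(0.0100+0.0000) + (1/10)(0.0540+0.0100) + (1/10)(0.0990+0.0540) + (1/10)(0.1750+0.0990) + (1/10)(0.2540+0.1750) + (1/10)(0.3450+0.2540) + (1/10)(0.4910+0.3450) + (1/10)(0.6540+0.4910) + (1/10)(0.8170+0.6540) + (1/10)(1.0000+0.8170)
  = 0.0010 + 0.0064 + 0.0153 + 0.0274 + 0.0429 + 0.0599 + 0.0836 + 0.1145 + 0.1471 + 0.1817 = 0.6798
G = 1 − 0.6798 = 0.3202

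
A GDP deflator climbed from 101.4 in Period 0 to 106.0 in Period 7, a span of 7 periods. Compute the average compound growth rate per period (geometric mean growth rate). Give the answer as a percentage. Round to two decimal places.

0.64%

Growth factor = (106.0/101.4)^(1/7) = (1.045365)^(1/7) = 1.006358
Growth rate = 1.006358 − 1 = 0.006358 = 0.6358%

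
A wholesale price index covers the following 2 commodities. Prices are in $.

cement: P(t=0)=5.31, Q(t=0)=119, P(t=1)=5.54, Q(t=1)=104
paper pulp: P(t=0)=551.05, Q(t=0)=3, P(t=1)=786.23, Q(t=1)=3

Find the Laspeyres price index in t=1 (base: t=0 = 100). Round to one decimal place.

Laspeyres price index uses base-period quantities as weights.
ΣP(t=1)·Q(t=0) = 5.54×119 + 786.23×3 = 659.26 + 2358.69 = 3017.95
ΣP(t=0)·Q(t=0) = 5.31×119 + 551.05×3 = 631.89 + 1653.15 = 2285.04
Index = 3017.95 / 2285.04 × 100 = 132.0743

132.1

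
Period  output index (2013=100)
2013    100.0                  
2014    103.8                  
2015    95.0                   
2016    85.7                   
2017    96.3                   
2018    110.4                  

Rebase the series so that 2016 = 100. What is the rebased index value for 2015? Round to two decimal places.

110.85

Rebased(2015) = 95.0 / 85.7 × 100 = 110.8518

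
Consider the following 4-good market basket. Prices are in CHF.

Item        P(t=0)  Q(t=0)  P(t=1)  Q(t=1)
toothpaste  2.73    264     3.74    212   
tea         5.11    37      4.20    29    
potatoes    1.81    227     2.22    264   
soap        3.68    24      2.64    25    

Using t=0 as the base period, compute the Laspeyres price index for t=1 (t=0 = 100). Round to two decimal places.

121.37

Laspeyres price index uses base-period quantities as weights.
ΣP(t=1)·Q(t=0) = 3.74×264 + 4.20×37 + 2.22×227 + 2.64×24 = 987.36 + 155.4 + 503.94 + 63.36 = 1710.06
ΣP(t=0)·Q(t=0) = 2.73×264 + 5.11×37 + 1.81×227 + 3.68×24 = 720.72 + 189.07 + 410.87 + 88.32 = 1408.98
Index = 1710.06 / 1408.98 × 100 = 121.3686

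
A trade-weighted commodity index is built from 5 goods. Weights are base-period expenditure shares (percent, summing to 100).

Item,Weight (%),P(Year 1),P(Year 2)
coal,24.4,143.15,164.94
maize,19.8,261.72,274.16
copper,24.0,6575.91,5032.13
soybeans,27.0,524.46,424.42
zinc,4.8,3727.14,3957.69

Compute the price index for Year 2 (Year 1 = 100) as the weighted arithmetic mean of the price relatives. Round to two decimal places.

coal: 24.4 × (164.94/143.15) = 24.4 × 1.152218 = 28.1141
maize: 19.8 × (274.16/261.72) = 19.8 × 1.047532 = 20.7411
copper: 24.0 × (5032.13/6575.91) = 24.0 × 0.765237 = 18.3657
soybeans: 27.0 × (424.42/524.46) = 27.0 × 0.809251 = 21.8498
zinc: 4.8 × (3957.69/3727.14) = 4.8 × 1.061857 = 5.0969
Index = Σ wᵢ·(p₁ᵢ/p₀ᵢ) = 28.1141 + 20.7411 + 18.3657 + 21.8498 + 5.0969 = 94.1676

94.17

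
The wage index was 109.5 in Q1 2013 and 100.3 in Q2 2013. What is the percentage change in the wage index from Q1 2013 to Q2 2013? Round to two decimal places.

Change = (100.3 − 109.5) / 109.5 × 100
       = -9.2 / 109.5 × 100 = -8.4018%

-8.40%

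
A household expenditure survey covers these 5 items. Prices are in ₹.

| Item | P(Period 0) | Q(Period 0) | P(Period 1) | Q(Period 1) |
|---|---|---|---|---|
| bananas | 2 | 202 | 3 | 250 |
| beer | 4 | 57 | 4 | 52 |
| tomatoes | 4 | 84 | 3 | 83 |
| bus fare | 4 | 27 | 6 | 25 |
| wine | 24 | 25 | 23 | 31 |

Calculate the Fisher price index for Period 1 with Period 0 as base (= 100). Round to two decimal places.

109.32

Laspeyres component (base-period weights):
ΣP(Period 1)Q(Period 0) = 3×202 + 4×57 + 3×84 + 6×27 + 23×25 = 606 + 228 + 252 + 162 + 575 = 1823
ΣP(Period 0)Q(Period 0) = 2×202 + 4×57 + 4×84 + 4×27 + 24×25 = 404 + 228 + 336 + 108 + 600 = 1676
L = 1823 / 1676 × 100 = 108.7709
Paasche component (current-period weights):
ΣP(Period 1)Q(Period 1) = 3×250 + 4×52 + 3×83 + 6×25 + 23×31 = 750 + 208 + 249 + 150 + 713 = 2070
ΣP(Period 0)Q(Period 1) = 2×250 + 4×52 + 4×83 + 4×25 + 24×31 = 500 + 208 + 332 + 100 + 744 = 1884
P = 2070 / 1884 × 100 = 109.8726
Fisher = √(L × P) = √(108.7709 × 109.8726) = 109.3204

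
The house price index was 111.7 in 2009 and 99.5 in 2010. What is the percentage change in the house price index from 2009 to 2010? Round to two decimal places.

Change = (99.5 − 111.7) / 111.7 × 100
       = -12.2 / 111.7 × 100 = -10.9221%

-10.92%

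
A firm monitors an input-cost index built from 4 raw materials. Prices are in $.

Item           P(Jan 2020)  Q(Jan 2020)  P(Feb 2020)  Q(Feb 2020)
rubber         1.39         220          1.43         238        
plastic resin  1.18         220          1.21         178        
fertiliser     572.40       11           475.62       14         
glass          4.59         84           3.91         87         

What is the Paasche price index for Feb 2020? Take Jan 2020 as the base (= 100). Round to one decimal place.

Paasche price index uses current-period quantities as weights.
ΣP(Feb 2020)·Q(Feb 2020) = 1.43×238 + 1.21×178 + 475.62×14 + 3.91×87 = 340.34 + 215.38 + 6658.68 + 340.17 = 7554.57
ΣP(Jan 2020)·Q(Feb 2020) = 1.39×238 + 1.18×178 + 572.40×14 + 4.59×87 = 330.82 + 210.04 + 8013.6 + 399.33 = 8953.79
Index = 7554.57 / 8953.79 × 100 = 84.3729

84.4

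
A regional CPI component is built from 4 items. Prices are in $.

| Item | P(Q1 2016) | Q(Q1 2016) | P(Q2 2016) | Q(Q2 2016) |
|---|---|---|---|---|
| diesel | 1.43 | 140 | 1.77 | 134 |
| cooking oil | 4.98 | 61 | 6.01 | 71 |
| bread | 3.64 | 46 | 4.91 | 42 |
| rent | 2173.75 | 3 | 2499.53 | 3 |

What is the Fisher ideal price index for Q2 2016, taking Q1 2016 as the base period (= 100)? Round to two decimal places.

Laspeyres component (base-period weights):
ΣP(Q2 2016)Q(Q1 2016) = 1.77×140 + 6.01×61 + 4.91×46 + 2499.53×3 = 247.8 + 366.61 + 225.86 + 7498.59 = 8338.86
ΣP(Q1 2016)Q(Q1 2016) = 1.43×140 + 4.98×61 + 3.64×46 + 2173.75×3 = 200.2 + 303.78 + 167.44 + 6521.25 = 7192.67
L = 8338.86 / 7192.67 × 100 = 115.9355
Paasche component (current-period weights):
ΣP(Q2 2016)Q(Q2 2016) = 1.77×134 + 6.01×71 + 4.91×42 + 2499.53×3 = 237.18 + 426.71 + 206.22 + 7498.59 = 8368.7
ΣP(Q1 2016)Q(Q2 2016) = 1.43×134 + 4.98×71 + 3.64×42 + 2173.75×3 = 191.62 + 353.58 + 152.88 + 6521.25 = 7219.33
P = 8368.7 / 7219.33 × 100 = 115.9207
Fisher = √(L × P) = √(115.9355 × 115.9207) = 115.9281

115.93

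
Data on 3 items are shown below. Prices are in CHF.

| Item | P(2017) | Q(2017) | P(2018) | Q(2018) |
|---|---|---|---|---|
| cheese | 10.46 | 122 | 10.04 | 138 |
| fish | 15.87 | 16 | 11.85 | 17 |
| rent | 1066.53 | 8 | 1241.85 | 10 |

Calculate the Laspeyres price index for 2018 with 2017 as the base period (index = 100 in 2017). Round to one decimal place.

Laspeyres price index uses base-period quantities as weights.
ΣP(2018)·Q(2017) = 10.04×122 + 11.85×16 + 1241.85×8 = 1224.88 + 189.6 + 9934.8 = 11349.28
ΣP(2017)·Q(2017) = 10.46×122 + 15.87×16 + 1066.53×8 = 1276.12 + 253.92 + 8532.24 = 10062.28
Index = 11349.28 / 10062.28 × 100 = 112.7903

112.8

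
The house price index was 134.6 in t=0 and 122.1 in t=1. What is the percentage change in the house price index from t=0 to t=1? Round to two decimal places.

Change = (122.1 − 134.6) / 134.6 × 100
       = -12.5 / 134.6 × 100 = -9.2868%

-9.29%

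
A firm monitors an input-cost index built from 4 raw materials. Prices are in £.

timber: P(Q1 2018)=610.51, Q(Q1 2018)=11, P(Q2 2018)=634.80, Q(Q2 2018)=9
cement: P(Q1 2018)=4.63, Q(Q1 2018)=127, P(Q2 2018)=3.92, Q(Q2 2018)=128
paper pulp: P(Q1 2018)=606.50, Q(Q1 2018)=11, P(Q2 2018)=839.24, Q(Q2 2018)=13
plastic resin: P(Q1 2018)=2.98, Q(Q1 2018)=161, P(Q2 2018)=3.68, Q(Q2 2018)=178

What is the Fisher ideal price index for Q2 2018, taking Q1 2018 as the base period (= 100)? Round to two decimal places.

Laspeyres component (base-period weights):
ΣP(Q2 2018)Q(Q1 2018) = 634.80×11 + 3.92×127 + 839.24×11 + 3.68×161 = 6982.8 + 497.84 + 9231.64 + 592.48 = 17304.76
ΣP(Q1 2018)Q(Q1 2018) = 610.51×11 + 4.63×127 + 606.50×11 + 2.98×161 = 6715.61 + 588.01 + 6671.5 + 479.78 = 14454.9
L = 17304.76 / 14454.9 × 100 = 119.7155
Paasche component (current-period weights):
ΣP(Q2 2018)Q(Q2 2018) = 634.80×9 + 3.92×128 + 839.24×13 + 3.68×178 = 5713.2 + 501.76 + 10910.12 + 655.04 = 17780.12
ΣP(Q1 2018)Q(Q2 2018) = 610.51×9 + 4.63×128 + 606.50×13 + 2.98×178 = 5494.59 + 592.64 + 7884.5 + 530.44 = 14502.17
P = 17780.12 / 14502.17 × 100 = 122.6032
Fisher = √(L × P) = √(119.7155 × 122.6032) = 121.1507

121.15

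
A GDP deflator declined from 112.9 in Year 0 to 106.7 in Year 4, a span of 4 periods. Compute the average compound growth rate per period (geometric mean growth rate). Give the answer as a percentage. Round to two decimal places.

Growth factor = (106.7/112.9)^(1/4) = (0.945084)^(1/4) = 0.985979
Growth rate = 0.985979 − 1 = -0.014021 = -1.4021%

-1.40%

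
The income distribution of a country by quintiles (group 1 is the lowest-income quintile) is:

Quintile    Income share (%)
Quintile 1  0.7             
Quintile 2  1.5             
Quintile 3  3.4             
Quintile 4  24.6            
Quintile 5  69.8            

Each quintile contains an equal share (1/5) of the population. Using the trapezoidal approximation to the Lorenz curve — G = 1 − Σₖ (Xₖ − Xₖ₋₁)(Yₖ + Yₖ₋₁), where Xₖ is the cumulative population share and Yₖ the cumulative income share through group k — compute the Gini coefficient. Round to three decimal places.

0.645

Cumulative income shares Yₖ: 0.0070, 0.0220, 0.0560, 0.3020, 1.0000
Σ (Xₖ−Xₖ₋₁)(Yₖ+Yₖ₋₁) = (1/5)(0.0070+0.0000) + (1/5)(0.0220+0.0070) + (1/5)(0.0560+0.0220) + (1/5)(0.3020+0.0560) + (1/5)(1.0000+0.3020)
  = 0.0014 + 0.0058 + 0.0156 + 0.0716 + 0.2604 = 0.3548
G = 1 − 0.3548 = 0.6452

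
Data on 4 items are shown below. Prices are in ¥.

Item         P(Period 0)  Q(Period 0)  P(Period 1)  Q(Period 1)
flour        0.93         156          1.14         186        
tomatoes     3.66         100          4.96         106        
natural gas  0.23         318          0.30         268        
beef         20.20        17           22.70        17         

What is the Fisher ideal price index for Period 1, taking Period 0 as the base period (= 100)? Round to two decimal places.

124.59

Laspeyres component (base-period weights):
ΣP(Period 1)Q(Period 0) = 1.14×156 + 4.96×100 + 0.30×318 + 22.70×17 = 177.84 + 496 + 95.4 + 385.9 = 1155.14
ΣP(Period 0)Q(Period 0) = 0.93×156 + 3.66×100 + 0.23×318 + 20.20×17 = 145.08 + 366 + 73.14 + 343.4 = 927.62
L = 1155.14 / 927.62 × 100 = 124.5273
Paasche component (current-period weights):
ΣP(Period 1)Q(Period 1) = 1.14×186 + 4.96×106 + 0.30×268 + 22.70×17 = 212.04 + 525.76 + 80.4 + 385.9 = 1204.1
ΣP(Period 0)Q(Period 1) = 0.93×186 + 3.66×106 + 0.23×268 + 20.20×17 = 172.98 + 387.96 + 61.64 + 343.4 = 965.98
P = 1204.1 / 965.98 × 100 = 124.6506
Fisher = √(L × P) = √(124.5273 × 124.6506) = 124.5889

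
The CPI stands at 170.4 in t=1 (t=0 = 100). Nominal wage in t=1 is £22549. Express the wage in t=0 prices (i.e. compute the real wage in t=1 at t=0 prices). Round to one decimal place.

Real = Nominal ÷ (Index/100) = 22549 ÷ (170.4/100)
     = 22549 ÷ 1.704 = 13232.9812

13233.0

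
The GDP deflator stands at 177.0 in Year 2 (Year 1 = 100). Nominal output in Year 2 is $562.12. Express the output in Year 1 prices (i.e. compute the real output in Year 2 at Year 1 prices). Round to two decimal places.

317.58

Real = Nominal ÷ (Index/100) = 562.12 ÷ (177.0/100)
     = 562.12 ÷ 1.770 = 317.5819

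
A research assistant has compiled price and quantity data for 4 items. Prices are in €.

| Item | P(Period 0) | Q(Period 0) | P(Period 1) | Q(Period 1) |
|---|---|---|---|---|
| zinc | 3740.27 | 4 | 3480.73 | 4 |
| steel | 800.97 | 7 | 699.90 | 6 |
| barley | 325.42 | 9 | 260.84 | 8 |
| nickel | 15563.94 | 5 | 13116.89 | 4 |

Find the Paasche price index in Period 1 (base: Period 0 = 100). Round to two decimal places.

Paasche price index uses current-period quantities as weights.
ΣP(Period 1)·Q(Period 1) = 3480.73×4 + 699.90×6 + 260.84×8 + 13116.89×4 = 13922.92 + 4199.4 + 2086.72 + 52467.56 = 72676.6
ΣP(Period 0)·Q(Period 1) = 3740.27×4 + 800.97×6 + 325.42×8 + 15563.94×4 = 14961.08 + 4805.82 + 2603.36 + 62255.76 = 84626.02
Index = 72676.6 / 84626.02 × 100 = 85.8797

85.88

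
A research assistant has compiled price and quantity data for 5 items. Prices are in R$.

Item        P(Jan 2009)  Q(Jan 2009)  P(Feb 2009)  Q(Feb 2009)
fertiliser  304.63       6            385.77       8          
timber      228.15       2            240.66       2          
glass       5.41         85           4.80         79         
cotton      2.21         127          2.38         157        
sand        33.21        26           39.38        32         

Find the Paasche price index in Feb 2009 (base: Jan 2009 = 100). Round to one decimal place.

Paasche price index uses current-period quantities as weights.
ΣP(Feb 2009)·Q(Feb 2009) = 385.77×8 + 240.66×2 + 4.80×79 + 2.38×157 + 39.38×32 = 3086.16 + 481.32 + 379.2 + 373.66 + 1260.16 = 5580.5
ΣP(Jan 2009)·Q(Feb 2009) = 304.63×8 + 228.15×2 + 5.41×79 + 2.21×157 + 33.21×32 = 2437.04 + 456.3 + 427.39 + 346.97 + 1062.72 = 4730.42
Index = 5580.5 / 4730.42 × 100 = 117.9705

118.0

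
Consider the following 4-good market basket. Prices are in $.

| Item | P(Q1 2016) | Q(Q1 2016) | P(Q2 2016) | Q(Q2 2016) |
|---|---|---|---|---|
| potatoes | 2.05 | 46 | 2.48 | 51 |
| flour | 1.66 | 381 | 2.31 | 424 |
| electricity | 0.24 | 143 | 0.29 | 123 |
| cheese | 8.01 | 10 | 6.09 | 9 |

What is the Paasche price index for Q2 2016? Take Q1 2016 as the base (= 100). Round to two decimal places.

131.47

Paasche price index uses current-period quantities as weights.
ΣP(Q2 2016)·Q(Q2 2016) = 2.48×51 + 2.31×424 + 0.29×123 + 6.09×9 = 126.48 + 979.44 + 35.67 + 54.81 = 1196.4
ΣP(Q1 2016)·Q(Q2 2016) = 2.05×51 + 1.66×424 + 0.24×123 + 8.01×9 = 104.55 + 703.84 + 29.52 + 72.09 = 910
Index = 1196.4 / 910 × 100 = 131.4725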